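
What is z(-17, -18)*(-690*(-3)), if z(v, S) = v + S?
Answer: -72450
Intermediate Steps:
z(v, S) = S + v
z(-17, -18)*(-690*(-3)) = (-18 - 17)*(-690*(-3)) = -35*2070 = -72450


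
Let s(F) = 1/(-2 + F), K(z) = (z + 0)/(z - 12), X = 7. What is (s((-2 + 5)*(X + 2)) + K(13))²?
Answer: 106276/625 ≈ 170.04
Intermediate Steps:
K(z) = z/(-12 + z)
(s((-2 + 5)*(X + 2)) + K(13))² = (1/(-2 + (-2 + 5)*(7 + 2)) + 13/(-12 + 13))² = (1/(-2 + 3*9) + 13/1)² = (1/(-2 + 27) + 13*1)² = (1/25 + 13)² = (326/25)² = 106276/625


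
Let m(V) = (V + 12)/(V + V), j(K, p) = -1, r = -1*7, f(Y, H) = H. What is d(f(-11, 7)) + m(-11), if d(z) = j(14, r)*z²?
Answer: -1079/22 ≈ -49.045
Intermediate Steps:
r = -7
m(V) = (12 + V)/(2*V) (m(V) = (12 + V)/((2*V)) = (12 + V)*(1/(2*V)) = (12 + V)/(2*V))
d(z) = -z²
d(f(-11, 7)) + m(-11) = -1*7² + (½)*(12 - 11)/(-11) = -1*49 + (½)*(-1/11)*1 = -49 - 1/22 = -1079/22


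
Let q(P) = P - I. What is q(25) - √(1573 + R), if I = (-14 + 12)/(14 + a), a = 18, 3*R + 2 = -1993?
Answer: 401/16 - 2*√227 ≈ -5.0705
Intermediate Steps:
R = -665 (R = -⅔ + (⅓)*(-1993) = -⅔ - 1993/3 = -665)
I = -1/16 (I = (-14 + 12)/(14 + 18) = -2/32 = -2*1/32 = -1/16 ≈ -0.062500)
q(P) = 1/16 + P (q(P) = P - 1*(-1/16) = P + 1/16 = 1/16 + P)
q(25) - √(1573 + R) = (1/16 + 25) - √(1573 - 665) = 401/16 - √908 = 401/16 - 2*√227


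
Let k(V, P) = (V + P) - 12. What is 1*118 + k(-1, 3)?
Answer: 108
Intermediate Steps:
k(V, P) = -12 + P + V (k(V, P) = (P + V) - 12 = -12 + P + V)
1*118 + k(-1, 3) = 1*118 + (-12 + 3 - 1) = 118 - 10 = 108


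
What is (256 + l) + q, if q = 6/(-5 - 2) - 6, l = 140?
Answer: 2724/7 ≈ 389.14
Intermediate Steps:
q = -48/7 (q = 6/(-7) - 6 = 6*(-⅐) - 6 = -6/7 - 6 = -48/7 ≈ -6.8571)
(256 + l) + q = (256 + 140) - 48/7 = 396 - 48/7 = 2724/7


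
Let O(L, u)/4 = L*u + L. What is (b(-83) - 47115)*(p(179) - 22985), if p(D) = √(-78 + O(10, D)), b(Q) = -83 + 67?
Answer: 1083306035 - 47131*√7122 ≈ 1.0793e+9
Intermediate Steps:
O(L, u) = 4*L + 4*L*u (O(L, u) = 4*(L*u + L) = 4*(L + L*u) = 4*L + 4*L*u)
b(Q) = -16
p(D) = √(-38 + 40*D) (p(D) = √(-78 + 4*10*(1 + D)) = √(-78 + (40 + 40*D)) = √(-38 + 40*D))
(b(-83) - 47115)*(p(179) - 22985) = (-16 - 47115)*(√(-38 + 40*179) - 22985) = -47131*(√(-38 + 7160) - 22985) = -47131*(√7122 - 22985) = -47131*(-22985 + √7122) = 1083306035 - 47131*√7122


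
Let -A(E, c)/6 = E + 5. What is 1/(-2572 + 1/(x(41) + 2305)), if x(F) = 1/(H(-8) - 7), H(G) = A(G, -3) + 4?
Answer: -34576/88929457 ≈ -0.00038880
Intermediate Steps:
A(E, c) = -30 - 6*E (A(E, c) = -6*(E + 5) = -6*(5 + E) = -30 - 6*E)
H(G) = -26 - 6*G (H(G) = (-30 - 6*G) + 4 = -26 - 6*G)
x(F) = 1/15 (x(F) = 1/((-26 - 6*(-8)) - 7) = 1/((-26 + 48) - 7) = 1/(22 - 7) = 1/15)
1/(-2572 + 1/(x(41) + 2305)) = 1/(-2572 + 1/(1/15 + 2305)) = 1/(-2572 + 1/(34576/15)) = 1/(-2572 + 15/34576) = 1/(-88929457/34576) = -34576/88929457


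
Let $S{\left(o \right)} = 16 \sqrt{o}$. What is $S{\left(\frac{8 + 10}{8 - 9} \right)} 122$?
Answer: $5856 i \sqrt{2} \approx 8281.6 i$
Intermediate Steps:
$S{\left(\frac{8 + 10}{8 - 9} \right)} 122 = 16 \sqrt{\frac{8 + 10}{8 - 9}} \cdot 122 = 16 \sqrt{\frac{18}{-1}} \cdot 122 = 16 \sqrt{18 \left(-1\right)} 122 = 16 \sqrt{-18} \cdot 122 = 16 \cdot 3 i \sqrt{2} \cdot 122 = 48 i \sqrt{2} \cdot 122 = 5856 i \sqrt{2}$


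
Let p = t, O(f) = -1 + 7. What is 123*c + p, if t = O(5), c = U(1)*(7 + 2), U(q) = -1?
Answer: -1101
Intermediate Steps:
O(f) = 6
c = -9 (c = -(7 + 2) = -1*9 = -9)
t = 6
p = 6
123*c + p = 123*(-9) + 6 = -1107 + 6 = -1101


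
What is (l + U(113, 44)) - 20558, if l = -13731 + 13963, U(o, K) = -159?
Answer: -20485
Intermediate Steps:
l = 232
(l + U(113, 44)) - 20558 = (232 - 159) - 20558 = 73 - 20558 = -20485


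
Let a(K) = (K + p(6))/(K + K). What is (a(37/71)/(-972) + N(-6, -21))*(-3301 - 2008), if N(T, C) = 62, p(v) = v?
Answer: -23673218557/71928 ≈ -3.2912e+5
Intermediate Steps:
a(K) = (6 + K)/(2*K) (a(K) = (K + 6)/(K + K) = (6 + K)/((2*K)) = (6 + K)*(1/(2*K)) = (6 + K)/(2*K))
(a(37/71)/(-972) + N(-6, -21))*(-3301 - 2008) = (((6 + 37/71)/(2*((37/71))))/(-972) + 62)*(-3301 - 2008) = (((6 + 37*(1/71))/(2*((37*(1/71)))))*(-1/972) + 62)*(-5309) = (((6 + 37/71)/(2*(37/71)))*(-1/972) + 62)*(-5309) = (((½)*(71/37)*(463/71))*(-1/972) + 62)*(-5309) = ((463/74)*(-1/972) + 62)*(-5309) = (-463/71928 + 62)*(-5309) = (4459073/71928)*(-5309) = -23673218557/71928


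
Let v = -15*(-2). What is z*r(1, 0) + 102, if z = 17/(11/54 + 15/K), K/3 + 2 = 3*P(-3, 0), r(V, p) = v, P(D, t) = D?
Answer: -287742/149 ≈ -1931.2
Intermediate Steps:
v = 30 (v = -3*(-10) = 30)
r(V, p) = 30
K = -33 (K = -6 + 3*(3*(-3)) = -6 + 3*(-9) = -6 - 27 = -33)
z = -10098/149 (z = 17/(11/54 + 15/(-33)) = 17/(11*(1/54) + 15*(-1/33)) = 17/(11/54 - 5/11) = 17/(-149/594) = 17*(-594/149) = -10098/149 ≈ -67.772)
z*r(1, 0) + 102 = -10098/149*30 + 102 = -302940/149 + 102 = -287742/149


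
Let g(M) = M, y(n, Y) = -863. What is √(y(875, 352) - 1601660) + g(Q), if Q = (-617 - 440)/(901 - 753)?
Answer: -1057/148 + I*√1602523 ≈ -7.1419 + 1265.9*I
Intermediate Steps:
Q = -1057/148 ≈ -7.1419
√(y(875, 352) - 1601660) + g(Q) = √(-863 - 1601660) - 1057/148 = √(-1602523) - 1057/148 = I*√1602523 - 1057/148 = -1057/148 + I*√1602523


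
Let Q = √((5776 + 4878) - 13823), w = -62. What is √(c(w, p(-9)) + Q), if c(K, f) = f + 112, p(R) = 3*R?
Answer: √(85 + I*√3169) ≈ 9.6683 + 2.9113*I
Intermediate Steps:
c(K, f) = 112 + f
Q = I*√3169 (Q = √(10654 - 13823) = √(-3169) = I*√3169 ≈ 56.294*I)
√(c(w, p(-9)) + Q) = √((112 + 3*(-9)) + I*√3169) = √((112 - 27) + I*√3169) = √(85 + I*√3169)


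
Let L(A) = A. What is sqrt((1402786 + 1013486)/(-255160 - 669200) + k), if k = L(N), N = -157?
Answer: I*sqrt(236772233495)/38515 ≈ 12.634*I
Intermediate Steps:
k = -157
sqrt((1402786 + 1013486)/(-255160 - 669200) + k) = sqrt((1402786 + 1013486)/(-255160 - 669200) - 157) = sqrt(2416272/(-924360) - 157) = sqrt(2416272*(-1/924360) - 157) = sqrt(-100678/38515 - 157) = sqrt(-6147533/38515) = I*sqrt(236772233495)/38515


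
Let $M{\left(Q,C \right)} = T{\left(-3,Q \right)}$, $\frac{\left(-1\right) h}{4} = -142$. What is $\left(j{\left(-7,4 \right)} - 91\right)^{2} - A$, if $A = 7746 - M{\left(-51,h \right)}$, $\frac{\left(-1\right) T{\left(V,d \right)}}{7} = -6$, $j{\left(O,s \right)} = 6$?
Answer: $-479$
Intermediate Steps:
$h = 568$ ($h = \left(-4\right) \left(-142\right) = 568$)
$T{\left(V,d \right)} = 42$ ($T{\left(V,d \right)} = \left(-7\right) \left(-6\right) = 42$)
$M{\left(Q,C \right)} = 42$
$A = 7704$ ($A = 7746 - 42 = 7704$)
$\left(j{\left(-7,4 \right)} - 91\right)^{2} - A = \left(6 - 91\right)^{2} - 7704 = \left(-85\right)^{2} - 7704 = 7225 - 7704 = -479$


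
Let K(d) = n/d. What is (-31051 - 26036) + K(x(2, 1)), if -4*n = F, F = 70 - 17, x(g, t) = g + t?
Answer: -685097/12 ≈ -57091.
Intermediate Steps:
F = 53
n = -53/4 (n = -¼*53 = -53/4 ≈ -13.250)
K(d) = -53/(4*d)
(-31051 - 26036) + K(x(2, 1)) = (-31051 - 26036) - 53/(4*(2 + 1)) = -57087 - 53/4/3 = -57087 - 53/4*⅓ = -57087 - 53/12 = -685097/12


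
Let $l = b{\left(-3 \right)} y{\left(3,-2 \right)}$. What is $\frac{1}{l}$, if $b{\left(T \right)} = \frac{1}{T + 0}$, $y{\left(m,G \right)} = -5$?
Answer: $\frac{3}{5} \approx 0.6$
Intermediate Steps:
$b{\left(T \right)} = \frac{1}{T}$
$l = \frac{5}{3}$ ($l = \frac{1}{-3} \left(-5\right) = \left(- \frac{1}{3}\right) \left(-5\right) = \frac{5}{3} \approx 1.6667$)
$\frac{1}{l} = \frac{1}{\frac{5}{3}} = \frac{3}{5}$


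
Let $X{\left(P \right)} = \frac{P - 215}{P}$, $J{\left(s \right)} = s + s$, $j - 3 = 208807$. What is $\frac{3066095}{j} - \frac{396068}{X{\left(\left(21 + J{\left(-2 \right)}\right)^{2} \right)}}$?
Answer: $- \frac{2390092828309}{1545194} \approx -1.5468 \cdot 10^{6}$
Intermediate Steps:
$j = 208810$ ($j = 3 + 208807 = 208810$)
$J{\left(s \right)} = 2 s$
$X{\left(P \right)} = \frac{-215 + P}{P}$
$\frac{3066095}{j} - \frac{396068}{X{\left(\left(21 + J{\left(-2 \right)}\right)^{2} \right)}} = \frac{3066095}{208810} - \frac{396068}{\frac{1}{\left(21 + 2 \left(-2\right)\right)^{2}} \left(-215 + \left(21 + 2 \left(-2\right)\right)^{2}\right)} = 3066095 \cdot \frac{1}{208810} - \frac{396068}{\frac{1}{\left(21 - 4\right)^{2}} \left(-215 + \left(21 - 4\right)^{2}\right)} = \frac{613219}{41762} - \frac{396068}{\frac{1}{17^{2}} \left(-215 + 17^{2}\right)} = \frac{613219}{41762} - \frac{396068}{\frac{1}{289} \left(-215 + 289\right)} = \frac{613219}{41762} - \frac{396068}{\frac{1}{289} \cdot 74} = \frac{613219}{41762} - \frac{396068}{\frac{74}{289}} = \frac{613219}{41762} - \frac{57231826}{37} = - \frac{2390092828309}{1545194}$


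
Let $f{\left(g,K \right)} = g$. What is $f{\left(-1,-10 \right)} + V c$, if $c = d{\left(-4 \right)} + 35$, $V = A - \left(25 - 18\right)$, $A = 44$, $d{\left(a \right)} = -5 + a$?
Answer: $961$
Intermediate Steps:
$V = 37$ ($V = 44 - \left(25 - 18\right) = 44 - 7 = 37$)
$c = 26$ ($c = \left(-5 - 4\right) + 35 = -9 + 35 = 26$)
$f{\left(-1,-10 \right)} + V c = -1 + 37 \cdot 26 = -1 + 962 = 961$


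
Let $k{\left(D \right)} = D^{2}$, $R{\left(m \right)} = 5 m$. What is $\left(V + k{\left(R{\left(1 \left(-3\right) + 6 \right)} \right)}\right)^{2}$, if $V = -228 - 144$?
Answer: $21609$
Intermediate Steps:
$V = -372$ ($V = -228 - 144 = -372$)
$\left(V + k{\left(R{\left(1 \left(-3\right) + 6 \right)} \right)}\right)^{2} = \left(-372 + \left(5 \left(1 \left(-3\right) + 6\right)\right)^{2}\right)^{2} = \left(-372 + \left(5 \left(-3 + 6\right)\right)^{2}\right)^{2} = \left(-372 + \left(5 \cdot 3\right)^{2}\right)^{2} = \left(-372 + 15^{2}\right)^{2} = \left(-372 + 225\right)^{2} = \left(-147\right)^{2} = 21609$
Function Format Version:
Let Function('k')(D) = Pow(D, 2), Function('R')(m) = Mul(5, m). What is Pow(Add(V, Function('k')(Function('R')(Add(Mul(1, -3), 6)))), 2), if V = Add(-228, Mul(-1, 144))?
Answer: 21609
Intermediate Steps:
V = -372 (V = Add(-228, -144) = -372)
Pow(Add(V, Function('k')(Function('R')(Add(Mul(1, -3), 6)))), 2) = Pow(Add(-372, Pow(Mul(5, Add(Mul(1, -3), 6)), 2)), 2) = Pow(Add(-372, Pow(Mul(5, Add(-3, 6)), 2)), 2) = Pow(Add(-372, Pow(Mul(5, 3), 2)), 2) = Pow(Add(-372, Pow(15, 2)), 2) = Pow(Add(-372, 225), 2) = Pow(-147, 2) = 21609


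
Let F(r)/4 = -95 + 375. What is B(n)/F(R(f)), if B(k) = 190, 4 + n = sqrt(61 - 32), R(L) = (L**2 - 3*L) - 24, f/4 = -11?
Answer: 19/112 ≈ 0.16964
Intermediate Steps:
f = -44 (f = 4*(-11) = -44)
R(L) = -24 + L**2 - 3*L
F(r) = 1120 (F(r) = 4*(-95 + 375) = 4*280 = 1120)
n = -4 + sqrt(29) (n = -4 + sqrt(61 - 32) = -4 + sqrt(29) ≈ 1.3852)
B(n)/F(R(f)) = 190/1120 = 190*(1/1120) = 19/112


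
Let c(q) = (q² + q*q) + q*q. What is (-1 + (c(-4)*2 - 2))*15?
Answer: 1395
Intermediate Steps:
c(q) = 3*q² (c(q) = (q² + q²) + q² = 2*q² + q² = 3*q²)
(-1 + (c(-4)*2 - 2))*15 = (-1 + ((3*(-4)²)*2 - 2))*15 = (-1 + ((3*16)*2 - 2))*15 = (-1 + (48*2 - 2))*15 = (-1 + (96 - 2))*15 = (-1 + 94)*15 = 93*15 = 1395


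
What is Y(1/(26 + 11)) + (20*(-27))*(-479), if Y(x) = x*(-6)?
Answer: 9570414/37 ≈ 2.5866e+5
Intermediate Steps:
Y(x) = -6*x
Y(1/(26 + 11)) + (20*(-27))*(-479) = -6/(26 + 11) + (20*(-27))*(-479) = -6/37 - 540*(-479) = -6*1/37 + 258660 = -6/37 + 258660 = 9570414/37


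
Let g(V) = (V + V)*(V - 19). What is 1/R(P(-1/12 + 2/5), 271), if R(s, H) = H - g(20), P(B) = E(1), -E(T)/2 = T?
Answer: 1/231 ≈ 0.0043290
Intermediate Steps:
E(T) = -2*T
g(V) = 2*V*(-19 + V) (g(V) = (2*V)*(-19 + V) = 2*V*(-19 + V))
P(B) = -2 (P(B) = -2*1 = -2)
R(s, H) = -40 + H (R(s, H) = H - 2*20*(-19 + 20) = H - 2*20 = H - 1*40 = H - 40 = -40 + H)
1/R(P(-1/12 + 2/5), 271) = 1/(-40 + 271) = 1/231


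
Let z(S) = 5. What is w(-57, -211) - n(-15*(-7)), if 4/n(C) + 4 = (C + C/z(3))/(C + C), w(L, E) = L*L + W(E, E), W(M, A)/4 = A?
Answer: 40905/17 ≈ 2406.2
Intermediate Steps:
W(M, A) = 4*A
w(L, E) = L² + 4*E (w(L, E) = L*L + 4*E = L² + 4*E)
n(C) = -20/17 (n(C) = 4/(-4 + (C + C/5)/(C + C)) = 4/(-4 + (C + C*(⅕))/((2*C))) = 4/(-4 + (C + C/5)*(1/(2*C))) = 4/(-4 + (6*C/5)*(1/(2*C))) = 4/(-4 + ⅗) = 4/(-17/5) = 4*(-5/17) = -20/17)
w(-57, -211) - n(-15*(-7)) = ((-57)² + 4*(-211)) - 1*(-20/17) = (3249 - 844) + 20/17 = 2405 + 20/17 = 40905/17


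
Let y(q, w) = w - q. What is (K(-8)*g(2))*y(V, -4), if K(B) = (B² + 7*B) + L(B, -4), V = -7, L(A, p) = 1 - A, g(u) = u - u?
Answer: 0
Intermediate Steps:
g(u) = 0
K(B) = 1 + B² + 6*B (K(B) = (B² + 7*B) + (1 - B) = 1 + B² + 6*B)
(K(-8)*g(2))*y(V, -4) = ((1 + (-8)² + 6*(-8))*0)*(-4 - 1*(-7)) = ((1 + 64 - 48)*0)*(-4 + 7) = (17*0)*3 = 0*3 = 0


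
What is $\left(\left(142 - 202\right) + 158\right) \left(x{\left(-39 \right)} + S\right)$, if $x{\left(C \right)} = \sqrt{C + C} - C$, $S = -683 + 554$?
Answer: $-8820 + 98 i \sqrt{78} \approx -8820.0 + 865.51 i$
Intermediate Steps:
$S = -129$
$x{\left(C \right)} = - C + \sqrt{2} \sqrt{C}$ ($x{\left(C \right)} = \sqrt{2 C} - C = \sqrt{2} \sqrt{C} - C = - C + \sqrt{2} \sqrt{C}$)
$\left(\left(142 - 202\right) + 158\right) \left(x{\left(-39 \right)} + S\right) = \left(\left(142 - 202\right) + 158\right) \left(\left(\left(-1\right) \left(-39\right) + \sqrt{2} \sqrt{-39}\right) - 129\right) = \left(-60 + 158\right) \left(\left(39 + \sqrt{2} i \sqrt{39}\right) - 129\right) = 98 \left(\left(39 + i \sqrt{78}\right) - 129\right) = 98 \left(-90 + i \sqrt{78}\right) = -8820 + 98 i \sqrt{78}$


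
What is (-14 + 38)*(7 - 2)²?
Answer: 600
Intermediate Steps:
(-14 + 38)*(7 - 2)² = 24*5² = 24*25 = 600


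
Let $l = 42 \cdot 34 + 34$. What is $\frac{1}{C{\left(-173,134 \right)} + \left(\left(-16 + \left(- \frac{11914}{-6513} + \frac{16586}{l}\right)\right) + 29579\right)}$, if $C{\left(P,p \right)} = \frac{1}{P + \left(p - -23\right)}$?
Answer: $\frac{76176048}{2252991289109} \approx 3.3811 \cdot 10^{-5}$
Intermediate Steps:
$l = 1462$ ($l = 1428 + 34 = 1462$)
$C{\left(P,p \right)} = \frac{1}{23 + P + p}$ ($C{\left(P,p \right)} = \frac{1}{P + \left(p + 23\right)} = \frac{1}{P + \left(23 + p\right)} = \frac{1}{23 + P + p}$)
$\frac{1}{C{\left(-173,134 \right)} + \left(\left(-16 + \left(- \frac{11914}{-6513} + \frac{16586}{l}\right)\right) + 29579\right)} = \frac{1}{\frac{1}{23 - 173 + 134} + \left(\left(-16 + \left(- \frac{11914}{-6513} + \frac{16586}{1462}\right)\right) + 29579\right)} = \frac{1}{\frac{1}{-16} + \left(\left(-16 + \left(\left(-11914\right) \left(- \frac{1}{6513}\right) + 16586 \cdot \frac{1}{1462}\right)\right) + 29579\right)} = \frac{1}{- \frac{1}{16} + \left(\left(-16 + \left(\frac{11914}{6513} + \frac{8293}{731}\right)\right) + 29579\right)} = \frac{1}{- \frac{1}{16} + \left(\left(-16 + \frac{62721443}{4761003}\right) + 29579\right)} = \frac{1}{- \frac{1}{16} + \left(- \frac{13454605}{4761003} + 29579\right)} = \frac{1}{- \frac{1}{16} + \frac{140812253132}{4761003}} = \frac{1}{\frac{2252991289109}{76176048}} = \frac{76176048}{2252991289109}$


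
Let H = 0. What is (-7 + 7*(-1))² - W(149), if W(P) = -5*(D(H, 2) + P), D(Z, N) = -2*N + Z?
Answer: 921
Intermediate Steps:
D(Z, N) = Z - 2*N
W(P) = 20 - 5*P (W(P) = -5*((0 - 2*2) + P) = -5*((0 - 4) + P) = -5*(-4 + P) = 20 - 5*P)
(-7 + 7*(-1))² - W(149) = (-7 + 7*(-1))² - (20 - 5*149) = (-7 - 7)² - (20 - 745) = (-14)² - 1*(-725) = 196 + 725 = 921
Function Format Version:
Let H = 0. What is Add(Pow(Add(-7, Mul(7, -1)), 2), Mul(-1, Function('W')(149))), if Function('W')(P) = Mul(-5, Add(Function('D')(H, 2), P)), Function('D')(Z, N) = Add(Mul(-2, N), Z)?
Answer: 921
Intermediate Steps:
Function('D')(Z, N) = Add(Z, Mul(-2, N))
Function('W')(P) = Add(20, Mul(-5, P)) (Function('W')(P) = Mul(-5, Add(Add(0, Mul(-2, 2)), P)) = Mul(-5, Add(Add(0, -4), P)) = Mul(-5, Add(-4, P)) = Add(20, Mul(-5, P)))
Add(Pow(Add(-7, Mul(7, -1)), 2), Mul(-1, Function('W')(149))) = Add(Pow(Add(-7, Mul(7, -1)), 2), Mul(-1, Add(20, Mul(-5, 149)))) = Add(Pow(Add(-7, -7), 2), Mul(-1, Add(20, -745))) = Add(Pow(-14, 2), Mul(-1, -725)) = Add(196, 725) = 921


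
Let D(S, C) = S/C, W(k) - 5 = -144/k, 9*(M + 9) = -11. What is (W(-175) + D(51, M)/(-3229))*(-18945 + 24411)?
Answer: 827532222261/25993450 ≈ 31836.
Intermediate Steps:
M = -92/9 (M = -9 + (⅑)*(-11) = -9 - 11/9 = -92/9 ≈ -10.222)
W(k) = 5 - 144/k
(W(-175) + D(51, M)/(-3229))*(-18945 + 24411) = ((5 - 144/(-175)) + (51/(-92/9))/(-3229))*(-18945 + 24411) = ((5 - 144*(-1/175)) + (51*(-9/92))*(-1/3229))*5466 = ((5 + 144/175) - 459/92*(-1/3229))*5466 = (1019/175 + 459/297068)*5466 = (302792617/51986900)*5466 = 827532222261/25993450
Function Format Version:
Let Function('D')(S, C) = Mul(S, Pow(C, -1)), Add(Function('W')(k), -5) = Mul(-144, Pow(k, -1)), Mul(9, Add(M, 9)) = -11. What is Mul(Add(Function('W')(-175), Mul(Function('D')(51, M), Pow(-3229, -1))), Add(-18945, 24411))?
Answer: Rational(827532222261, 25993450) ≈ 31836.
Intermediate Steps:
M = Rational(-92, 9) (M = Add(-9, Mul(Rational(1, 9), -11)) = Add(-9, Rational(-11, 9)) = Rational(-92, 9) ≈ -10.222)
Function('W')(k) = Add(5, Mul(-144, Pow(k, -1)))
Mul(Add(Function('W')(-175), Mul(Function('D')(51, M), Pow(-3229, -1))), Add(-18945, 24411)) = Mul(Add(Add(5, Mul(-144, Pow(-175, -1))), Mul(Mul(51, Pow(Rational(-92, 9), -1)), Pow(-3229, -1))), Add(-18945, 24411)) = Mul(Add(Add(5, Mul(-144, Rational(-1, 175))), Mul(Mul(51, Rational(-9, 92)), Rational(-1, 3229))), 5466) = Mul(Add(Add(5, Rational(144, 175)), Mul(Rational(-459, 92), Rational(-1, 3229))), 5466) = Mul(Add(Rational(1019, 175), Rational(459, 297068)), 5466) = Mul(Rational(302792617, 51986900), 5466) = Rational(827532222261, 25993450)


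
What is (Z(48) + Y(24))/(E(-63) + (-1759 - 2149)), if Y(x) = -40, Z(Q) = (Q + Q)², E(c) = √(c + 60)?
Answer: -35859808/15272467 - 9176*I*√3/15272467 ≈ -2.348 - 0.0010407*I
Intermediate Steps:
E(c) = √(60 + c)
Z(Q) = 4*Q² (Z(Q) = (2*Q)² = 4*Q²)
(Z(48) + Y(24))/(E(-63) + (-1759 - 2149)) = (4*48² - 40)/(√(60 - 63) + (-1759 - 2149)) = (4*2304 - 40)/(√(-3) - 3908) = (9216 - 40)/(I*√3 - 3908) = 9176/(-3908 + I*√3)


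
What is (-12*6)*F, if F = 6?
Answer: -432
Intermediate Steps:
(-12*6)*F = -12*6*6 = -72*6 = -432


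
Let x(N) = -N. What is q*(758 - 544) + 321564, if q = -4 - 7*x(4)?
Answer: 326700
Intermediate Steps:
q = 24 (q = -4 - (-7)*4 = -4 - 7*(-4) = -4 + 28 = 24)
q*(758 - 544) + 321564 = 24*(758 - 544) + 321564 = 24*214 + 321564 = 5136 + 321564 = 326700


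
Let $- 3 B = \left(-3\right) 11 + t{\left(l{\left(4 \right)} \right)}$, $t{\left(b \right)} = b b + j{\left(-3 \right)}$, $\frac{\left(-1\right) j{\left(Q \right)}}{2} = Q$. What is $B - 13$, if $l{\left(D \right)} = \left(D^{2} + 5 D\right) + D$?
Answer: $- \frac{1612}{3} \approx -537.33$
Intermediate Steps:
$l{\left(D \right)} = D^{2} + 6 D$
$j{\left(Q \right)} = - 2 Q$
$t{\left(b \right)} = 6 + b^{2}$ ($t{\left(b \right)} = b b - -6 = b^{2} + 6 = 6 + b^{2}$)
$B = - \frac{1573}{3}$ ($B = - \frac{\left(-3\right) 11 + \left(6 + \left(4 \left(6 + 4\right)\right)^{2}\right)}{3} = - \frac{-33 + \left(6 + \left(4 \cdot 10\right)^{2}\right)}{3} = - \frac{-33 + \left(6 + 40^{2}\right)}{3} = - \frac{-33 + \left(6 + 1600\right)}{3} = - \frac{-33 + 1606}{3} = \left(- \frac{1}{3}\right) 1573 = - \frac{1573}{3} \approx -524.33$)
$B - 13 = - \frac{1573}{3} - 13 = - \frac{1612}{3}$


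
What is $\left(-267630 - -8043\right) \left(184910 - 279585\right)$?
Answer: $24576399225$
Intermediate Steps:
$\left(-267630 - -8043\right) \left(184910 - 279585\right) = \left(-267630 + 8043\right) \left(-94675\right) = \left(-259587\right) \left(-94675\right) = 24576399225$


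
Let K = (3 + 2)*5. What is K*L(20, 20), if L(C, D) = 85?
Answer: 2125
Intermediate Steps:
K = 25 (K = 5*5 = 25)
K*L(20, 20) = 25*85 = 2125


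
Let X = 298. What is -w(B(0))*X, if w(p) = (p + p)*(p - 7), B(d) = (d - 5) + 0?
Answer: -35760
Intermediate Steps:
B(d) = -5 + d (B(d) = (-5 + d) + 0 = -5 + d)
w(p) = 2*p*(-7 + p) (w(p) = (2*p)*(-7 + p) = 2*p*(-7 + p))
-w(B(0))*X = -2*(-5 + 0)*(-7 + (-5 + 0))*298 = -2*(-5)*(-7 - 5)*298 = -2*(-5)*(-12)*298 = -120*298 = -1*35760 = -35760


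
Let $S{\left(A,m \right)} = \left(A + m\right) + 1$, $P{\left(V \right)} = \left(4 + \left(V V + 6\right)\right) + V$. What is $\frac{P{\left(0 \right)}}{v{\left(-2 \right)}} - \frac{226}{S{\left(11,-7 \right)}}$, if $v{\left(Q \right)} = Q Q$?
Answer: $- \frac{427}{10} \approx -42.7$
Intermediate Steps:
$v{\left(Q \right)} = Q^{2}$
$P{\left(V \right)} = 10 + V + V^{2}$ ($P{\left(V \right)} = \left(4 + \left(V^{2} + 6\right)\right) + V = \left(4 + \left(6 + V^{2}\right)\right) + V = \left(10 + V^{2}\right) + V = 10 + V + V^{2}$)
$S{\left(A,m \right)} = 1 + A + m$
$\frac{P{\left(0 \right)}}{v{\left(-2 \right)}} - \frac{226}{S{\left(11,-7 \right)}} = \frac{10 + 0 + 0^{2}}{\left(-2\right)^{2}} - \frac{226}{1 + 11 - 7} = \frac{10 + 0 + 0}{4} - \frac{226}{5} = 10 \cdot \frac{1}{4} - \frac{226}{5} = \frac{5}{2} - \frac{226}{5} = - \frac{427}{10}$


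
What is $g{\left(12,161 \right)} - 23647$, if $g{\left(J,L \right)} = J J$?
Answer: $-23503$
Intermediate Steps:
$g{\left(J,L \right)} = J^{2}$
$g{\left(12,161 \right)} - 23647 = 12^{2} - 23647 = 144 - 23647 = -23503$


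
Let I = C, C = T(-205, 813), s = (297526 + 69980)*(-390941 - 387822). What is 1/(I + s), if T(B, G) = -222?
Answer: -1/286200075300 ≈ -3.4941e-12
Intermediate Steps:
s = -286200075078 (s = 367506*(-778763) = -286200075078)
C = -222
I = -222
1/(I + s) = 1/(-222 - 286200075078) = 1/(-286200075300) = -1/286200075300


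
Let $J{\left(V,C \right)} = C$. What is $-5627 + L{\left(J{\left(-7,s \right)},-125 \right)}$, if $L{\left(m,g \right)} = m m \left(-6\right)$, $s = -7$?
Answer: $-5921$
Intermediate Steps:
$L{\left(m,g \right)} = - 6 m^{2}$ ($L{\left(m,g \right)} = m^{2} \left(-6\right) = - 6 m^{2}$)
$-5627 + L{\left(J{\left(-7,s \right)},-125 \right)} = -5627 - 6 \left(-7\right)^{2} = -5627 - 294 = -5921$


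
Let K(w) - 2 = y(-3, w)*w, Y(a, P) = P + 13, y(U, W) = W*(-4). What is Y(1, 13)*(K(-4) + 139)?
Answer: 2002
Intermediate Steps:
y(U, W) = -4*W
Y(a, P) = 13 + P
K(w) = 2 - 4*w² (K(w) = 2 + (-4*w)*w = 2 - 4*w²)
Y(1, 13)*(K(-4) + 139) = (13 + 13)*((2 - 4*(-4)²) + 139) = 26*((2 - 4*16) + 139) = 26*((2 - 64) + 139) = 26*(-62 + 139) = 26*77 = 2002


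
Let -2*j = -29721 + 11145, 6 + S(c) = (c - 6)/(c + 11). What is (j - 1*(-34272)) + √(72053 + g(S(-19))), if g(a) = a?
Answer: 43560 + √1152802/4 ≈ 43828.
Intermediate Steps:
S(c) = -6 + (-6 + c)/(11 + c) (S(c) = -6 + (c - 6)/(c + 11) = -6 + (-6 + c)/(11 + c))
j = 9288 (j = -(-29721 + 11145)/2 = -½*(-18576) = 9288)
(j - 1*(-34272)) + √(72053 + g(S(-19))) = (9288 - 1*(-34272)) + √(72053 + (-72 - 5*(-19))/(11 - 19)) = (9288 + 34272) + √(72053 + (-72 + 95)/(-8)) = 43560 + √(72053 - ⅛*23) = 43560 + √(72053 - 23/8) = 43560 + √(576401/8) = 43560 + √1152802/4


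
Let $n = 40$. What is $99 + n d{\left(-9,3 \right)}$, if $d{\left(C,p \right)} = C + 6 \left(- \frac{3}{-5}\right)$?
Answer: $-117$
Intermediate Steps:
$d{\left(C,p \right)} = \frac{18}{5} + C$ ($d{\left(C,p \right)} = C + 6 \left(\left(-3\right) \left(- \frac{1}{5}\right)\right) = C + 6 \cdot \frac{3}{5} = C + \frac{18}{5} = \frac{18}{5} + C$)
$99 + n d{\left(-9,3 \right)} = 99 + 40 \left(\frac{18}{5} - 9\right) = 99 + 40 \left(- \frac{27}{5}\right) = 99 - 216 = -117$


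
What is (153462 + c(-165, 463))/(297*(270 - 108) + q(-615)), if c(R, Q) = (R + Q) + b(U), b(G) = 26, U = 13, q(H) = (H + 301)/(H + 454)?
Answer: 174363/54554 ≈ 3.1962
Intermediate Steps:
q(H) = (301 + H)/(454 + H)
c(R, Q) = 26 + Q + R (c(R, Q) = (R + Q) + 26 = (Q + R) + 26 = 26 + Q + R)
(153462 + c(-165, 463))/(297*(270 - 108) + q(-615)) = (153462 + (26 + 463 - 165))/(297*(270 - 108) + (301 - 615)/(454 - 615)) = (153462 + 324)/(297*162 - 314/(-161)) = 153786/(48114 - 1/161*(-314)) = 153786/(48114 + 314/161) = 153786/(7746668/161) = 153786*(161/7746668) = 174363/54554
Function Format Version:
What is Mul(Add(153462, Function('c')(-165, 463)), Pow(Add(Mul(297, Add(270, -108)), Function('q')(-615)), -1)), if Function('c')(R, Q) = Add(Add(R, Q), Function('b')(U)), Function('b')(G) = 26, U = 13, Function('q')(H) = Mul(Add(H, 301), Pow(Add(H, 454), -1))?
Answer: Rational(174363, 54554) ≈ 3.1962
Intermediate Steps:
Function('q')(H) = Mul(Pow(Add(454, H), -1), Add(301, H)) (Function('q')(H) = Mul(Add(301, H), Pow(Add(454, H), -1)) = Mul(Pow(Add(454, H), -1), Add(301, H)))
Function('c')(R, Q) = Add(26, Q, R) (Function('c')(R, Q) = Add(Add(R, Q), 26) = Add(Add(Q, R), 26) = Add(26, Q, R))
Mul(Add(153462, Function('c')(-165, 463)), Pow(Add(Mul(297, Add(270, -108)), Function('q')(-615)), -1)) = Mul(Add(153462, Add(26, 463, -165)), Pow(Add(Mul(297, Add(270, -108)), Mul(Pow(Add(454, -615), -1), Add(301, -615))), -1)) = Mul(Add(153462, 324), Pow(Add(Mul(297, 162), Mul(Pow(-161, -1), -314)), -1)) = Mul(153786, Pow(Add(48114, Mul(Rational(-1, 161), -314)), -1)) = Mul(153786, Pow(Add(48114, Rational(314, 161)), -1)) = Mul(153786, Pow(Rational(7746668, 161), -1)) = Mul(153786, Rational(161, 7746668)) = Rational(174363, 54554)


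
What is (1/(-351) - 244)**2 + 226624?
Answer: 35255369449/123201 ≈ 2.8616e+5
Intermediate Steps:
(1/(-351) - 244)**2 + 226624 = (-1/351 - 244)**2 + 226624 = (-85645/351)**2 + 226624 = 7335066025/123201 + 226624 = 35255369449/123201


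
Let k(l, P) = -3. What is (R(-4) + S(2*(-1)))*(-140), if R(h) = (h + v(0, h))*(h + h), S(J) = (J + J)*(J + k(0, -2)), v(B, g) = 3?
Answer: -3920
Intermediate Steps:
S(J) = 2*J*(-3 + J) (S(J) = (J + J)*(J - 3) = (2*J)*(-3 + J) = 2*J*(-3 + J))
R(h) = 2*h*(3 + h) (R(h) = (h + 3)*(h + h) = (3 + h)*(2*h) = 2*h*(3 + h))
(R(-4) + S(2*(-1)))*(-140) = (2*(-4)*(3 - 4) + 2*(2*(-1))*(-3 + 2*(-1)))*(-140) = (2*(-4)*(-1) + 2*(-2)*(-3 - 2))*(-140) = (8 + 2*(-2)*(-5))*(-140) = (8 + 20)*(-140) = 28*(-140) = -3920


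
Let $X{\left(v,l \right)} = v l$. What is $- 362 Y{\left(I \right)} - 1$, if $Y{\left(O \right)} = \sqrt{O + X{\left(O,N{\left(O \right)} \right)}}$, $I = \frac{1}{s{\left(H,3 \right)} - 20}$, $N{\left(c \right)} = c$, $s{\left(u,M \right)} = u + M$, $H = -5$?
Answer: $-1 - \frac{181 i \sqrt{21}}{11} \approx -1.0 - 75.404 i$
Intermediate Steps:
$s{\left(u,M \right)} = M + u$
$X{\left(v,l \right)} = l v$
$I = - \frac{1}{22}$ ($I = \frac{1}{\left(3 - 5\right) - 20} = \frac{1}{-2 - 20} = \frac{1}{-22} = - \frac{1}{22} \approx -0.045455$)
$Y{\left(O \right)} = \sqrt{O + O^{2}}$ ($Y{\left(O \right)} = \sqrt{O + O O} = \sqrt{O + O^{2}}$)
$- 362 Y{\left(I \right)} - 1 = - 362 \sqrt{- \frac{1 - \frac{1}{22}}{22}} - 1 = - 362 \sqrt{\left(- \frac{1}{22}\right) \frac{21}{22}} - 1 = - 362 \sqrt{- \frac{21}{484}} - 1 = - 362 \frac{i \sqrt{21}}{22} - 1 = - \frac{181 i \sqrt{21}}{11} - 1 = -1 - \frac{181 i \sqrt{21}}{11}$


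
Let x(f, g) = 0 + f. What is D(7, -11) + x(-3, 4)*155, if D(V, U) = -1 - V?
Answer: -473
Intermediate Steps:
x(f, g) = f
D(7, -11) + x(-3, 4)*155 = (-1 - 1*7) - 3*155 = (-1 - 7) - 465 = -8 - 465 = -473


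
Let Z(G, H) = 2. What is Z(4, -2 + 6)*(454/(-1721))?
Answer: -908/1721 ≈ -0.52760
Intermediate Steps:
Z(4, -2 + 6)*(454/(-1721)) = 2*(454/(-1721)) = 2*(454*(-1/1721)) = 2*(-454/1721) = -908/1721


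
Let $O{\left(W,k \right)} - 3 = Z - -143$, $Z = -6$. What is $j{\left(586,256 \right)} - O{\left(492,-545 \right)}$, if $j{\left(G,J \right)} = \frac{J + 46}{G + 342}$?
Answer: $- \frac{64809}{464} \approx -139.67$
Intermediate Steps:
$j{\left(G,J \right)} = \frac{46 + J}{342 + G}$
$O{\left(W,k \right)} = 140$ ($O{\left(W,k \right)} = 3 - -137 = 3 + \left(-6 + 143\right) = 3 + 137 = 140$)
$j{\left(586,256 \right)} - O{\left(492,-545 \right)} = \frac{46 + 256}{342 + 586} - 140 = \frac{1}{928} \cdot 302 - 140 = \frac{151}{464} - 140 = - \frac{64809}{464}$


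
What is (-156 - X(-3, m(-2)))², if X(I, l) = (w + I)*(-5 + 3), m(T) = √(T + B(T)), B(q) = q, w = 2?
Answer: 24964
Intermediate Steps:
m(T) = √2*√T (m(T) = √(T + T) = √(2*T) = √2*√T)
X(I, l) = -4 - 2*I (X(I, l) = (2 + I)*(-5 + 3) = (2 + I)*(-2) = -4 - 2*I)
(-156 - X(-3, m(-2)))² = (-156 - (-4 - 2*(-3)))² = (-156 - (-4 + 6))² = (-156 - 1*2)² = (-156 - 2)² = (-158)² = 24964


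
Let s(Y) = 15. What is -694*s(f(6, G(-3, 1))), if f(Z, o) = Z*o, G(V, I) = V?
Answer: -10410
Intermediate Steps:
-694*s(f(6, G(-3, 1))) = -694*15 = -10410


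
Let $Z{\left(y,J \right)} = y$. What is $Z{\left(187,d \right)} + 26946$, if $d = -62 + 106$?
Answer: $27133$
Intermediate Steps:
$d = 44$
$Z{\left(187,d \right)} + 26946 = 187 + 26946 = 27133$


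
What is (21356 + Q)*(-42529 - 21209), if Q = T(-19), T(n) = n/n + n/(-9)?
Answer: -1361387024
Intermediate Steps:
T(n) = 1 - n/9 (T(n) = 1 + n*(-⅑) = 1 - n/9)
Q = 28/9 (Q = 1 - ⅑*(-19) = 1 + 19/9 = 28/9 ≈ 3.1111)
(21356 + Q)*(-42529 - 21209) = (21356 + 28/9)*(-42529 - 21209) = (192232/9)*(-63738) = -1361387024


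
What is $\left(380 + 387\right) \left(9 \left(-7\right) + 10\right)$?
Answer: $-40651$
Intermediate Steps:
$\left(380 + 387\right) \left(9 \left(-7\right) + 10\right) = 767 \left(-63 + 10\right) = 767 \left(-53\right) = -40651$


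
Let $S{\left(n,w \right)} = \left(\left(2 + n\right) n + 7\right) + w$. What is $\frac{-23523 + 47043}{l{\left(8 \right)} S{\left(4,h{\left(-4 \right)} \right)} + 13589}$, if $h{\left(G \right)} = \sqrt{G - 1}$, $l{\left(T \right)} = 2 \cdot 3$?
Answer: $\frac{64797600}{37950161} - \frac{28224 i \sqrt{5}}{37950161} \approx 1.7074 - 0.001663 i$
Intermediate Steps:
$l{\left(T \right)} = 6$
$h{\left(G \right)} = \sqrt{-1 + G}$
$S{\left(n,w \right)} = 7 + w + n \left(2 + n\right)$ ($S{\left(n,w \right)} = \left(n \left(2 + n\right) + 7\right) + w = \left(7 + n \left(2 + n\right)\right) + w = 7 + w + n \left(2 + n\right)$)
$\frac{-23523 + 47043}{l{\left(8 \right)} S{\left(4,h{\left(-4 \right)} \right)} + 13589} = \frac{-23523 + 47043}{6 \left(7 + \sqrt{-1 - 4} + 4^{2} + 2 \cdot 4\right) + 13589} = \frac{23520}{6 \left(7 + \sqrt{-5} + 16 + 8\right) + 13589} = \frac{23520}{6 \left(7 + i \sqrt{5} + 16 + 8\right) + 13589} = \frac{23520}{6 \left(31 + i \sqrt{5}\right) + 13589} = \frac{23520}{\left(186 + 6 i \sqrt{5}\right) + 13589} = \frac{23520}{13775 + 6 i \sqrt{5}}$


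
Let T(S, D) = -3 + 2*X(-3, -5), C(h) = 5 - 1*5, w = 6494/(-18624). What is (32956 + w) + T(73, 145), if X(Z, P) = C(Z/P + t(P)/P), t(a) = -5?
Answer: 306855089/9312 ≈ 32953.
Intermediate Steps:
w = -3247/9312 (w = 6494*(-1/18624) = -3247/9312 ≈ -0.34869)
C(h) = 0 (C(h) = 5 - 5 = 0)
X(Z, P) = 0
T(S, D) = -3 (T(S, D) = -3 + 2*0 = -3 + 0 = -3)
(32956 + w) + T(73, 145) = (32956 - 3247/9312) - 3 = 306883025/9312 - 3 = 306855089/9312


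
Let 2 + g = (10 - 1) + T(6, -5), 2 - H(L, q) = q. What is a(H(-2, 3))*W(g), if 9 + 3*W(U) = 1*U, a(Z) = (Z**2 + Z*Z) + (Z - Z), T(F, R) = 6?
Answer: 8/3 ≈ 2.6667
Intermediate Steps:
H(L, q) = 2 - q
a(Z) = 2*Z**2 (a(Z) = (Z**2 + Z**2) + 0 = 2*Z**2 + 0 = 2*Z**2)
g = 13 (g = -2 + ((10 - 1) + 6) = -2 + (9 + 6) = -2 + 15 = 13)
W(U) = -3 + U/3 (W(U) = -3 + (1*U)/3 = -3 + U/3)
a(H(-2, 3))*W(g) = (2*(2 - 1*3)**2)*(-3 + (1/3)*13) = (2*(2 - 3)**2)*(-3 + 13/3) = (2*(-1)**2)*(4/3) = (2*1)*(4/3) = 2*(4/3) = 8/3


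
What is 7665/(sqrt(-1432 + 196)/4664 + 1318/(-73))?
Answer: -4010583121369440/9446871074437 - 95254702620*I*sqrt(309)/9446871074437 ≈ -424.54 - 0.17725*I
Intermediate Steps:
7665/(sqrt(-1432 + 196)/4664 + 1318/(-73)) = 7665/(sqrt(-1236)*(1/4664) + 1318*(-1/73)) = 7665/((2*I*sqrt(309))*(1/4664) - 1318/73) = 7665/(I*sqrt(309)/2332 - 1318/73) = 7665/(-1318/73 + I*sqrt(309)/2332)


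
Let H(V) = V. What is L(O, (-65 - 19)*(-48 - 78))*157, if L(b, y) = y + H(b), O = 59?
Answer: 1670951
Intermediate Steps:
L(b, y) = b + y (L(b, y) = y + b = b + y)
L(O, (-65 - 19)*(-48 - 78))*157 = (59 + (-65 - 19)*(-48 - 78))*157 = (59 - 84*(-126))*157 = (59 + 10584)*157 = 10643*157 = 1670951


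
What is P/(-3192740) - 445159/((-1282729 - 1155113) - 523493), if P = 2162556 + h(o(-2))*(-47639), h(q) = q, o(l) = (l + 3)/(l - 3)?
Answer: -385460833401/727290208300 ≈ -0.53000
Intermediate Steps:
o(l) = (3 + l)/(-3 + l)
P = 10860419/5 (P = 2162556 + ((3 - 2)/(-3 - 2))*(-47639) = 2162556 + (1/(-5))*(-47639) = 2162556 - ⅕*1*(-47639) = 2162556 - ⅕*(-47639) = 2162556 + 47639/5 = 10860419/5 ≈ 2.1721e+6)
P/(-3192740) - 445159/((-1282729 - 1155113) - 523493) = (10860419/5)/(-3192740) - 445159/((-1282729 - 1155113) - 523493) = (10860419/5)*(-1/3192740) - 445159/(-2437842 - 523493) = -10860419/15963700 - 445159/(-2961335) = -10860419/15963700 - 445159*(-1/2961335) = -10860419/15963700 + 34243/227795 = -385460833401/727290208300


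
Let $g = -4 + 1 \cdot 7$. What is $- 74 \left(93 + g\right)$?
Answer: $-7104$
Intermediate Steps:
$g = 3$ ($g = -4 + 7 = 3$)
$- 74 \left(93 + g\right) = - 74 \left(93 + 3\right) = \left(-74\right) 96 = -7104$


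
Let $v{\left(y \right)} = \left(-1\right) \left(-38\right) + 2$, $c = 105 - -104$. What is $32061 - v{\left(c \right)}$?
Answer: $32021$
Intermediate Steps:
$c = 209$ ($c = 105 + 104 = 209$)
$v{\left(y \right)} = 40$ ($v{\left(y \right)} = 38 + 2 = 40$)
$32061 - v{\left(c \right)} = 32061 - 40 = 32021$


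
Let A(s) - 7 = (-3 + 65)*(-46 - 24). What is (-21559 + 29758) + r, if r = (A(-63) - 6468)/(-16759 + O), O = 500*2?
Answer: 129218842/15759 ≈ 8199.7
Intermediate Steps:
O = 1000
A(s) = -4333 (A(s) = 7 + (-3 + 65)*(-46 - 24) = 7 + 62*(-70) = 7 - 4340 = -4333)
r = 10801/15759 (r = (-4333 - 6468)/(-16759 + 1000) = -10801/(-15759) = -10801*(-1/15759) = 10801/15759 ≈ 0.68539)
(-21559 + 29758) + r = (-21559 + 29758) + 10801/15759 = 8199 + 10801/15759 = 129218842/15759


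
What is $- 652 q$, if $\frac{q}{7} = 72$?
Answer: $-328608$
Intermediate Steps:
$q = 504$ ($q = 7 \cdot 72 = 504$)
$- 652 q = \left(-652\right) 504 = -328608$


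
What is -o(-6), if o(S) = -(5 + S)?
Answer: -1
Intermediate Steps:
o(S) = -5 - S
-o(-6) = -(-5 - 1*(-6)) = -(-5 + 6) = -1*1 = -1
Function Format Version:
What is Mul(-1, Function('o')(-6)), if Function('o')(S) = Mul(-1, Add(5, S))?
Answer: -1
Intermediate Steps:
Function('o')(S) = Add(-5, Mul(-1, S))
Mul(-1, Function('o')(-6)) = Mul(-1, Add(-5, Mul(-1, -6))) = Mul(-1, Add(-5, 6)) = Mul(-1, 1) = -1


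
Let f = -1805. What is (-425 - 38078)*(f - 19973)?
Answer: 838518334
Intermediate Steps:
(-425 - 38078)*(f - 19973) = (-425 - 38078)*(-1805 - 19973) = -38503*(-21778) = 838518334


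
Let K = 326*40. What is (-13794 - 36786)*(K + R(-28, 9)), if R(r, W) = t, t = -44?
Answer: -657337680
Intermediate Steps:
K = 13040
R(r, W) = -44
(-13794 - 36786)*(K + R(-28, 9)) = (-13794 - 36786)*(13040 - 44) = -50580*12996 = -657337680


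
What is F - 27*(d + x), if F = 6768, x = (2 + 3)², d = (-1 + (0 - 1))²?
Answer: 5985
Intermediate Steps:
d = 4 (d = (-1 - 1)² = (-2)² = 4)
x = 25 (x = 5² = 25)
F - 27*(d + x) = 6768 - 27*(4 + 25) = 6768 - 27*29 = 6768 - 1*783 = 6768 - 783 = 5985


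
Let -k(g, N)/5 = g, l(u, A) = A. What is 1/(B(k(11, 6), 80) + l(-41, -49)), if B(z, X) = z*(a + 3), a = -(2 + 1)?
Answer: -1/49 ≈ -0.020408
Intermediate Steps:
a = -3 (a = -1*3 = -3)
k(g, N) = -5*g
B(z, X) = 0 (B(z, X) = z*(-3 + 3) = z*0 = 0)
1/(B(k(11, 6), 80) + l(-41, -49)) = 1/(0 - 49) = 1/(-49) = -1/49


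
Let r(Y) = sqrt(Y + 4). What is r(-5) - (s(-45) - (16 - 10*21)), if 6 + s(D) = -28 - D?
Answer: -205 + I ≈ -205.0 + 1.0*I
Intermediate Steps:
s(D) = -34 - D (s(D) = -6 + (-28 - D) = -34 - D)
r(Y) = sqrt(4 + Y)
r(-5) - (s(-45) - (16 - 10*21)) = sqrt(4 - 5) - ((-34 - 1*(-45)) - (16 - 10*21)) = sqrt(-1) - ((-34 + 45) - (16 - 210)) = I - (11 - 1*(-194)) = I - (11 + 194) = I - 1*205 = I - 205 = -205 + I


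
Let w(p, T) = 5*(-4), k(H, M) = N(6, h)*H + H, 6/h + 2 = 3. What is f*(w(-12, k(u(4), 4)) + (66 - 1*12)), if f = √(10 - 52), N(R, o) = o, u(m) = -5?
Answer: 34*I*√42 ≈ 220.35*I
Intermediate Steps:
h = 6 (h = 6/(-2 + 3) = 6/1 = 6*1 = 6)
k(H, M) = 7*H (k(H, M) = 6*H + H = 7*H)
w(p, T) = -20
f = I*√42 (f = √(-42) = I*√42 ≈ 6.4807*I)
f*(w(-12, k(u(4), 4)) + (66 - 1*12)) = (I*√42)*(-20 + (66 - 1*12)) = (I*√42)*(-20 + (66 - 12)) = (I*√42)*(-20 + 54) = (I*√42)*34 = 34*I*√42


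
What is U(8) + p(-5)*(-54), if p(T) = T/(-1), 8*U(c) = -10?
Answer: -1085/4 ≈ -271.25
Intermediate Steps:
U(c) = -5/4 (U(c) = (⅛)*(-10) = -5/4)
p(T) = -T (p(T) = T*(-1) = -T)
U(8) + p(-5)*(-54) = -5/4 - 1*(-5)*(-54) = -5/4 + 5*(-54) = -5/4 - 270 = -1085/4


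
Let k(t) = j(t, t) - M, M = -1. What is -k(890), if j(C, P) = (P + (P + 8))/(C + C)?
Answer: -892/445 ≈ -2.0045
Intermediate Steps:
j(C, P) = (8 + 2*P)/(2*C) (j(C, P) = (P + (8 + P))/((2*C)) = (8 + 2*P)*(1/(2*C)) = (8 + 2*P)/(2*C))
k(t) = 1 + (4 + t)/t (k(t) = (4 + t)/t - 1*(-1) = (4 + t)/t + 1 = 1 + (4 + t)/t)
-k(890) = -(2 + 4/890) = -(2 + 4*(1/890)) = -(2 + 2/445) = -1*892/445 = -892/445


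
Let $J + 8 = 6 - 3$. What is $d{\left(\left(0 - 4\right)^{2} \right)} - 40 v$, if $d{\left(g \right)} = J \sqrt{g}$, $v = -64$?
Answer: $2540$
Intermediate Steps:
$J = -5$ ($J = -8 + \left(6 - 3\right) = -8 + 3 = -5$)
$d{\left(g \right)} = - 5 \sqrt{g}$
$d{\left(\left(0 - 4\right)^{2} \right)} - 40 v = - 5 \sqrt{\left(0 - 4\right)^{2}} - -2560 = - 5 \sqrt{\left(-4\right)^{2}} + 2560 = - 5 \sqrt{16} + 2560 = \left(-5\right) 4 + 2560 = -20 + 2560 = 2540$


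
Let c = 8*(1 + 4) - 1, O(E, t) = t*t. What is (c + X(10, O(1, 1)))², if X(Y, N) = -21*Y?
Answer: 29241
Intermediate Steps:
O(E, t) = t²
c = 39 (c = 8*5 - 1 = 40 - 1 = 39)
(c + X(10, O(1, 1)))² = (39 - 21*10)² = (39 - 210)² = (-171)² = 29241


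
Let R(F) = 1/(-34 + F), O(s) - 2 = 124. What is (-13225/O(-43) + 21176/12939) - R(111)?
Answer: -617727997/5977818 ≈ -103.34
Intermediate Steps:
O(s) = 126 (O(s) = 2 + 124 = 126)
(-13225/O(-43) + 21176/12939) - R(111) = (-13225/126 + 21176/12939) - 1/(-34 + 111) = (-13225*1/126 + 21176*(1/12939)) - 1/77 = (-13225/126 + 21176/12939) - 1*1/77 = -56150033/543438 - 1/77 = -617727997/5977818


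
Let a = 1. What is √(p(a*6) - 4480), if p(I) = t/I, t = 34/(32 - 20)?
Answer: I*√161263/6 ≈ 66.929*I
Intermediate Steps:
t = 17/6 (t = 34/12 = 34*(1/12) = 17/6 ≈ 2.8333)
p(I) = 17/(6*I)
√(p(a*6) - 4480) = √(17/(6*((1*6))) - 4480) = √((17/6)/6 - 4480) = √((17/6)*(⅙) - 4480) = √(17/36 - 4480) = √(-161263/36) = I*√161263/6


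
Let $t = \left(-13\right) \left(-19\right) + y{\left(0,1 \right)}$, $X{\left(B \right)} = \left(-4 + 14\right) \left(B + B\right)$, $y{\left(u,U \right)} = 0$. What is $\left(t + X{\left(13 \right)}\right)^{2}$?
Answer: $257049$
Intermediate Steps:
$X{\left(B \right)} = 20 B$ ($X{\left(B \right)} = 10 \cdot 2 B = 20 B$)
$t = 247$ ($t = \left(-13\right) \left(-19\right) + 0 = 247 + 0 = 247$)
$\left(t + X{\left(13 \right)}\right)^{2} = \left(247 + 20 \cdot 13\right)^{2} = \left(247 + 260\right)^{2} = 507^{2} = 257049$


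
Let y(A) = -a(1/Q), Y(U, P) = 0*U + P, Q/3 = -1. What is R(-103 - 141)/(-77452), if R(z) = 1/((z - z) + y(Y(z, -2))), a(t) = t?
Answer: -3/77452 ≈ -3.8734e-5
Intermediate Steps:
Q = -3 (Q = 3*(-1) = -3)
Y(U, P) = P (Y(U, P) = 0 + P = P)
y(A) = ⅓ (y(A) = -1/(-3) = -1*(-⅓) = ⅓)
R(z) = 3 (R(z) = 1/((z - z) + ⅓) = 1/(0 + ⅓) = 1/(⅓) = 3)
R(-103 - 141)/(-77452) = 3/(-77452) = 3*(-1/77452) = -3/77452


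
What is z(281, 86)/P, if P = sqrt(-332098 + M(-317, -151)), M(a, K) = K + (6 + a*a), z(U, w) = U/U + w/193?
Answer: -279*I*sqrt(231754)/44728522 ≈ -0.0030028*I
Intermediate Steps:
z(U, w) = 1 + w/193 (z(U, w) = 1 + w*(1/193) = 1 + w/193)
M(a, K) = 6 + K + a**2 (M(a, K) = K + (6 + a**2) = 6 + K + a**2)
P = I*sqrt(231754) (P = sqrt(-332098 + (6 - 151 + (-317)**2)) = sqrt(-332098 + (6 - 151 + 100489)) = sqrt(-332098 + 100344) = sqrt(-231754) = I*sqrt(231754) ≈ 481.41*I)
z(281, 86)/P = (1 + (1/193)*86)/((I*sqrt(231754))) = (1 + 86/193)*(-I*sqrt(231754)/231754) = 279*(-I*sqrt(231754)/231754)/193 = -279*I*sqrt(231754)/44728522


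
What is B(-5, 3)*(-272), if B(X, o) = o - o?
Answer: 0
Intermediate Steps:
B(X, o) = 0
B(-5, 3)*(-272) = 0*(-272) = 0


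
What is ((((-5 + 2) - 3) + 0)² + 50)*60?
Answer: 5160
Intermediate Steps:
((((-5 + 2) - 3) + 0)² + 50)*60 = (((-3 - 3) + 0)² + 50)*60 = ((-6 + 0)² + 50)*60 = ((-6)² + 50)*60 = (36 + 50)*60 = 86*60 = 5160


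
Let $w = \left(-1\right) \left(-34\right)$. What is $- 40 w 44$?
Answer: $-59840$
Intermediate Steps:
$w = 34$
$- 40 w 44 = \left(-40\right) 34 \cdot 44 = \left(-1360\right) 44 = -59840$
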